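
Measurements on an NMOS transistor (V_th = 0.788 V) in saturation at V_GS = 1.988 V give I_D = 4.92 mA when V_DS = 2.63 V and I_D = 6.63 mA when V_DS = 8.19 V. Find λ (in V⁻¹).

λ = 0.0748 V⁻¹

With V_GS fixed, I_D ∝ (1 + λ V_DS) in saturation, so I_D2/I_D1 = (1 + λ V_DS2)/(1 + λ V_DS1).
6.63/4.92 = 1.348 = (1 + 8.19 λ)/(1 + 2.63 λ).
Solving: λ (I_D1 V_DS2 − I_D2 V_DS1) = I_D2 − I_D1, so λ = (6.63 − 4.92) / (4.92 × 8.19 − 6.63 × 2.63) = 1.71 / 22.9 = 0.0748 V⁻¹.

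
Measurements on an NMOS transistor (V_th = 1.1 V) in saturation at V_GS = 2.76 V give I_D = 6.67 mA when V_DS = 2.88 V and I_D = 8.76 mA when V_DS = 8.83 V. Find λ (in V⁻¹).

With V_GS fixed, I_D ∝ (1 + λ V_DS) in saturation, so I_D2/I_D1 = (1 + λ V_DS2)/(1 + λ V_DS1).
8.76/6.67 = 1.313 = (1 + 8.83 λ)/(1 + 2.88 λ).
Solving: λ (I_D1 V_DS2 − I_D2 V_DS1) = I_D2 − I_D1, so λ = (8.76 − 6.67) / (6.67 × 8.83 − 8.76 × 2.88) = 2.09 / 33.7 = 0.0621 V⁻¹.

λ = 0.0621 V⁻¹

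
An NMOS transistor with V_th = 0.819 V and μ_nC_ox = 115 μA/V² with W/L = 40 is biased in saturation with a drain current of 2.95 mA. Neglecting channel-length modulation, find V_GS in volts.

V_GS = 1.95 V

k_n = μ_nC_ox · (W/L) = 4.6 mA/V².
In saturation I_D = ½ k_n (V_GS − V_th)², so V_GS − V_th = √(2 I_D / k_n) = √(2 × 2.95 / 4.6) = 1.13 V.
V_GS = 0.819 + 1.13 = 1.95 V.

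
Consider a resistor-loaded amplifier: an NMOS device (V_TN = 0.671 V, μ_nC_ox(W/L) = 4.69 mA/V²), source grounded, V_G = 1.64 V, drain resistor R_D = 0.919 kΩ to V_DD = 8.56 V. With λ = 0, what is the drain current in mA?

V_GS = V_G = 1.64 V, so V_ov = 1.64 − 0.671 = 0.969 V.
Assume saturation: I_D = ½ k_n V_ov² = 0.5 × 4.69 × 0.969² = 2.2 mA, giving V_DS = V_DD − I_D R_D = 8.56 − 2.2 × 0.919 = 6.54 V.
V_DS = 6.54 V ≥ V_ov = 0.969 V, confirming saturation.

I_D = 2.20 mA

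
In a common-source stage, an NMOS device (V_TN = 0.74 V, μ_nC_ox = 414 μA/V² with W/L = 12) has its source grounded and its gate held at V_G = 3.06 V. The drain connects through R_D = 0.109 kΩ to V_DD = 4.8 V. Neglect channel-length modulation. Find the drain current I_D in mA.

I_D = 13.4 mA

V_GS = V_G = 3.06 V, so V_ov = 3.06 − 0.74 = 2.32 V.
k_n = μ_nC_ox · (W/L) = 4.968 mA/V².
Assume saturation: I_D = ½ k_n V_ov² = 0.5 × 4.968 × 2.32² = 13.4 mA, giving V_DS = V_DD − I_D R_D = 4.8 − 13.4 × 0.109 = 3.34 V.
V_DS = 3.34 V ≥ V_ov = 2.32 V, confirming saturation.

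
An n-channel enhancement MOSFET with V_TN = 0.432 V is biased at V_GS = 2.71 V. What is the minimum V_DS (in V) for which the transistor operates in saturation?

V_DS,sat = 2.28 V

The boundary between triode and saturation is V_DS = V_GS − V_TN = V_ov.
V_ov = 2.71 − 0.432 = 2.28 V.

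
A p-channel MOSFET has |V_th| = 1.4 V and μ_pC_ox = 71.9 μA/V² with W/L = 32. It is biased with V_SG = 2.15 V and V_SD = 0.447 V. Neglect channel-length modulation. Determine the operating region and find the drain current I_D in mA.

Triode; I_D = 0.541 mA

k_p = μ_pC_ox · (W/L) = 2.301 mA/V².
V_ov = V_SG − |V_th| = 2.15 − 1.4 = 0.75 V.
Since V_SD = 0.447 V < V_ov = 0.75 V, the device is in the triode region.
I_D = k_p [V_ov · V_SD − ½ V_SD²] = 2.301 × [0.75 × 0.447 − 0.5 × 0.447²] = 0.541 mA.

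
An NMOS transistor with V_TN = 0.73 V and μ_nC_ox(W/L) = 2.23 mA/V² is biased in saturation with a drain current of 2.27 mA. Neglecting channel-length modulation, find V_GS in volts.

V_GS = 2.16 V

In saturation I_D = ½ k_n (V_GS − V_TN)², so V_GS − V_TN = √(2 I_D / k_n) = √(2 × 2.27 / 2.23) = 1.43 V.
V_GS = 0.73 + 1.43 = 2.16 V.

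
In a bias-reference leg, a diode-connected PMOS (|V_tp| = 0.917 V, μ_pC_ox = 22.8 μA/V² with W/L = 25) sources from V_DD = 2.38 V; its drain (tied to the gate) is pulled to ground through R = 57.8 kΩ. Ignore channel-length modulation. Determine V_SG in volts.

V_SG = 1.19 V

With gate tied to drain, V_SG = V_SD ≥ V_SG − |V_tp|, so the device is in saturation.
k_p = μ_pC_ox · (W/L) = 0.57 mA/V².
KCL at the drain: ½ k_p (V_SG − |V_tp|)² = (V_DD − V_SG)/R.
Let x = V_SG − 0.917. Then 16.5 x² + x − 1.463 = 0, giving x = 0.269 V (positive root), so V_SG = 1.19 V.
I_D = (V_DD − V_SG)/R = (2.38 − 1.19) / 57.8 = 0.0207 mA.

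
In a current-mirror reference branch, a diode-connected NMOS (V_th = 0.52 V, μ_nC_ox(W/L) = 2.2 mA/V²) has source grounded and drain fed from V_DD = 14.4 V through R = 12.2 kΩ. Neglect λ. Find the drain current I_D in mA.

With gate tied to drain, V_GS = V_DS ≥ V_GS − V_th, so the device is in saturation.
KCL at the drain: ½ k_n (V_GS − V_th)² = (V_DD − V_GS)/R.
Let x = V_GS − 0.52. Then 13.4 x² + x − 13.88 = 0, giving x = 0.98 V (positive root), so V_GS = 1.5 V.
I_D = (V_DD − V_GS)/R = (14.4 − 1.5) / 12.2 = 1.06 mA.

I_D = 1.06 mA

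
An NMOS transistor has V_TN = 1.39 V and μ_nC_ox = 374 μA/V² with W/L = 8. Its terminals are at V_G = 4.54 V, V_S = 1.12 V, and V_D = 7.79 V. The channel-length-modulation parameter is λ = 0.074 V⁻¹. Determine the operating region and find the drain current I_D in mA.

V_GS = V_G − V_S = 4.54 − 1.12 = 3.42 V; V_DS = V_D − V_S = 7.79 − 1.12 = 6.67 V.
k_n = μ_nC_ox · (W/L) = 2.992 mA/V².
V_ov = V_GS − V_TN = 3.42 − 1.39 = 2.03 V.
Since V_DS = 6.67 V ≥ V_ov = 2.03 V, the device is in saturation.
I_D = ½ k_n V_ov² (1 + λ V_DS) = 0.5 × 2.992 × 2.03² × (1 + 0.074 × 6.67) = 9.21 mA.

Saturation; I_D = 9.21 mA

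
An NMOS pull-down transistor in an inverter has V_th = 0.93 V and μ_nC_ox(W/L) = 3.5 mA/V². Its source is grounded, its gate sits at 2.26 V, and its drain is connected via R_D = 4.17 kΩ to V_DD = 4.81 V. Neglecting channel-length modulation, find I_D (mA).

I_D = 1.09 mA

V_GS = V_G = 2.26 V, so V_ov = 2.26 − 0.93 = 1.33 V.
Assume saturation: I_D = ½ k_n V_ov² = 0.5 × 3.5 × 1.33² = 3.1 mA, giving V_DS = V_DD − I_D R_D = 4.81 − 3.1 × 4.17 = -8.1 V.
But -8.1 V < V_ov = 1.33 V, so the device is actually in triode.
In triode I_D = k_n[V_ov V_DS − ½ V_DS²] and I_D = (V_DD − V_DS)/R_D. Equating: 7.3 V_DS² − 20.41 V_DS + 4.81 = 0, giving V_DS = 0.26 V (the root below V_ov).
I_D = (4.81 − 0.26) / 4.17 = 1.09 mA.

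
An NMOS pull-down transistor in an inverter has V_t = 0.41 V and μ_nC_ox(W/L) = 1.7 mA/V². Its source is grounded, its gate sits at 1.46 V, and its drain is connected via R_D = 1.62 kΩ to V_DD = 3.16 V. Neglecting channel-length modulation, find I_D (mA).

I_D = 0.937 mA

V_GS = V_G = 1.46 V, so V_ov = 1.46 − 0.41 = 1.05 V.
Assume saturation: I_D = ½ k_n V_ov² = 0.5 × 1.7 × 1.05² = 0.937 mA, giving V_DS = V_DD − I_D R_D = 3.16 − 0.937 × 1.62 = 1.64 V.
V_DS = 1.64 V ≥ V_ov = 1.05 V, confirming saturation.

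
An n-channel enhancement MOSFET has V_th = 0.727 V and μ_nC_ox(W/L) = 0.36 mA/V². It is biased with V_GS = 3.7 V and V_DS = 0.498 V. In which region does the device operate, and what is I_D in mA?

V_ov = V_GS − V_th = 3.7 − 0.727 = 2.97 V.
Since V_DS = 0.498 V < V_ov = 2.97 V, the device is in the triode region.
I_D = k_n [V_ov · V_DS − ½ V_DS²] = 0.36 × [2.97 × 0.498 − 0.5 × 0.498²] = 0.488 mA.

Triode; I_D = 0.488 mA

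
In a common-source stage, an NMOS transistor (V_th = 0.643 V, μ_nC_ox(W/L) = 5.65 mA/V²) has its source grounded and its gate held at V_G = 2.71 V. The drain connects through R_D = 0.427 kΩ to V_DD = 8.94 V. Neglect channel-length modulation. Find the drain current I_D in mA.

I_D = 12.1 mA

V_GS = V_G = 2.71 V, so V_ov = 2.71 − 0.643 = 2.07 V.
Assume saturation: I_D = ½ k_n V_ov² = 0.5 × 5.65 × 2.07² = 12.1 mA, giving V_DS = V_DD − I_D R_D = 8.94 − 12.1 × 0.427 = 3.79 V.
V_DS = 3.79 V ≥ V_ov = 2.07 V, confirming saturation.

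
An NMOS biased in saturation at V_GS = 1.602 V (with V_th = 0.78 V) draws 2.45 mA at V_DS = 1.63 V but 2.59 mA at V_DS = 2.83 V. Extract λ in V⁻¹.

λ = 0.0516 V⁻¹

With V_GS fixed, I_D ∝ (1 + λ V_DS) in saturation, so I_D2/I_D1 = (1 + λ V_DS2)/(1 + λ V_DS1).
2.59/2.45 = 1.057 = (1 + 2.83 λ)/(1 + 1.63 λ).
Solving: λ (I_D1 V_DS2 − I_D2 V_DS1) = I_D2 − I_D1, so λ = (2.59 − 2.45) / (2.45 × 2.83 − 2.59 × 1.63) = 0.14 / 2.71 = 0.0516 V⁻¹.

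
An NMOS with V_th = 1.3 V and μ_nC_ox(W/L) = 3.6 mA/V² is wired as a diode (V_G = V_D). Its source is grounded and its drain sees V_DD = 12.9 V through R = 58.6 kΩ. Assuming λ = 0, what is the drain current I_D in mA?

With gate tied to drain, V_GS = V_DS ≥ V_GS − V_th, so the device is in saturation.
KCL at the drain: ½ k_n (V_GS − V_th)² = (V_DD − V_GS)/R.
Let x = V_GS − 1.3. Then 105 x² + x − 11.6 = 0, giving x = 0.327 V (positive root), so V_GS = 1.63 V.
I_D = (V_DD − V_GS)/R = (12.9 − 1.63) / 58.6 = 0.192 mA.

I_D = 0.192 mA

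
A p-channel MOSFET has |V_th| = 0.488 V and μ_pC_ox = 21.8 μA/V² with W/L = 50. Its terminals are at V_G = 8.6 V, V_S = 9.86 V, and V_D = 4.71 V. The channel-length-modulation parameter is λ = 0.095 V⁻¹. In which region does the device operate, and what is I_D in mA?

V_SG = V_S − V_G = 9.86 − 8.6 = 1.26 V; V_SD = V_S − V_D = 9.86 − 4.71 = 5.15 V.
k_p = μ_pC_ox · (W/L) = 1.09 mA/V².
V_ov = V_SG − |V_th| = 1.26 − 0.488 = 0.772 V.
Since V_SD = 5.15 V ≥ V_ov = 0.772 V, the device is in saturation.
I_D = ½ k_p V_ov² (1 + λ V_SD) = 0.5 × 1.09 × 0.772² × (1 + 0.095 × 5.15) = 0.484 mA.

Saturation; I_D = 0.484 mA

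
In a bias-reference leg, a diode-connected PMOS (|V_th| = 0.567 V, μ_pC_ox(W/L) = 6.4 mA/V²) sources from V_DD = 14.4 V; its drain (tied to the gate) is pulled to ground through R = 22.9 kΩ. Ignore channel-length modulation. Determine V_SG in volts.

V_SG = 0.995 V

With gate tied to drain, V_SG = V_SD ≥ V_SG − |V_th|, so the device is in saturation.
KCL at the drain: ½ k_p (V_SG − |V_th|)² = (V_DD − V_SG)/R.
Let x = V_SG − 0.567. Then 73.3 x² + x − 13.83 = 0, giving x = 0.428 V (positive root), so V_SG = 0.995 V.
I_D = (V_DD − V_SG)/R = (14.4 − 0.995) / 22.9 = 0.585 mA.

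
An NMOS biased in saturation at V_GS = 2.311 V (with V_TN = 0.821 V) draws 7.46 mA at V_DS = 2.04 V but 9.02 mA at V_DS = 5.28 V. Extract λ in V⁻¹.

With V_GS fixed, I_D ∝ (1 + λ V_DS) in saturation, so I_D2/I_D1 = (1 + λ V_DS2)/(1 + λ V_DS1).
9.02/7.46 = 1.209 = (1 + 5.28 λ)/(1 + 2.04 λ).
Solving: λ (I_D1 V_DS2 − I_D2 V_DS1) = I_D2 − I_D1, so λ = (9.02 − 7.46) / (7.46 × 5.28 − 9.02 × 2.04) = 1.56 / 21 = 0.0743 V⁻¹.

λ = 0.0743 V⁻¹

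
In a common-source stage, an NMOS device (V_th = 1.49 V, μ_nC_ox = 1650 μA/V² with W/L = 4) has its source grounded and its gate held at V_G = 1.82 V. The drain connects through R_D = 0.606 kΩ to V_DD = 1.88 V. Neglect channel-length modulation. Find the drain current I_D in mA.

V_GS = V_G = 1.82 V, so V_ov = 1.82 − 1.49 = 0.33 V.
k_n = μ_nC_ox · (W/L) = 6.6 mA/V².
Assume saturation: I_D = ½ k_n V_ov² = 0.5 × 6.6 × 0.33² = 0.359 mA, giving V_DS = V_DD − I_D R_D = 1.88 − 0.359 × 0.606 = 1.66 V.
V_DS = 1.66 V ≥ V_ov = 0.33 V, confirming saturation.

I_D = 0.359 mA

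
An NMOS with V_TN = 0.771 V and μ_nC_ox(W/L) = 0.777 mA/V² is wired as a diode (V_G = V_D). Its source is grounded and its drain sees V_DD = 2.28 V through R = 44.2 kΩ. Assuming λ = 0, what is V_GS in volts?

V_GS = 1.04 V

With gate tied to drain, V_GS = V_DS ≥ V_GS − V_TN, so the device is in saturation.
KCL at the drain: ½ k_n (V_GS − V_TN)² = (V_DD − V_GS)/R.
Let x = V_GS − 0.771. Then 17.2 x² + x − 1.509 = 0, giving x = 0.269 V (positive root), so V_GS = 1.04 V.
I_D = (V_DD − V_GS)/R = (2.28 − 1.04) / 44.2 = 0.0281 mA.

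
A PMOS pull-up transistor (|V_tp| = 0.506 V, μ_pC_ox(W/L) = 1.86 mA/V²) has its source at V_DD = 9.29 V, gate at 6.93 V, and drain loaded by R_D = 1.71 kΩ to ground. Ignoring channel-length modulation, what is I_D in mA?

I_D = 3.20 mA

V_SG = V_DD − V_G = 9.29 − 6.93 = 2.36 V, so V_ov = 2.36 − 0.506 = 1.85 V.
Assume saturation: I_D = ½ k_p V_ov² = 0.5 × 1.86 × 1.85² = 3.2 mA, giving V_SD = V_DD − I_D R_D = 9.29 − 3.2 × 1.71 = 3.82 V.
V_SD = 3.82 V ≥ V_ov = 1.85 V, confirming saturation.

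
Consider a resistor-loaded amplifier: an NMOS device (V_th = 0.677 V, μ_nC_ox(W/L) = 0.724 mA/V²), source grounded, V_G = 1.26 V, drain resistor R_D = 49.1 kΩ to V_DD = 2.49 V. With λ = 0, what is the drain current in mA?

V_GS = V_G = 1.26 V, so V_ov = 1.26 − 0.677 = 0.583 V.
Assume saturation: I_D = ½ k_n V_ov² = 0.5 × 0.724 × 0.583² = 0.123 mA, giving V_DS = V_DD − I_D R_D = 2.49 − 0.123 × 49.1 = -3.55 V.
But -3.55 V < V_ov = 0.583 V, so the device is actually in triode.
In triode I_D = k_n[V_ov V_DS − ½ V_DS²] and I_D = (V_DD − V_DS)/R_D. Equating: 17.8 V_DS² − 21.72 V_DS + 2.49 = 0, giving V_DS = 0.128 V (the root below V_ov).
I_D = (2.49 − 0.128) / 49.1 = 0.0481 mA.

I_D = 0.0481 mA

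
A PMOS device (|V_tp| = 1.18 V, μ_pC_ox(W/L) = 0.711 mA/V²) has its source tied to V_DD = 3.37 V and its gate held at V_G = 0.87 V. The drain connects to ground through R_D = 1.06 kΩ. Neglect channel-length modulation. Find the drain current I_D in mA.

V_SG = V_DD − V_G = 3.37 − 0.87 = 2.5 V, so V_ov = 2.5 − 1.18 = 1.32 V.
Assume saturation: I_D = ½ k_p V_ov² = 0.5 × 0.711 × 1.32² = 0.619 mA, giving V_SD = V_DD − I_D R_D = 3.37 − 0.619 × 1.06 = 2.71 V.
V_SD = 2.71 V ≥ V_ov = 1.32 V, confirming saturation.

I_D = 0.619 mA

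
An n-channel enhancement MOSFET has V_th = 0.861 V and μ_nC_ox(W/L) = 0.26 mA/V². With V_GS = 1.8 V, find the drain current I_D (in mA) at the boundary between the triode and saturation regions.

At the boundary V_DS = V_ov = V_GS − V_th = 1.8 − 0.861 = 0.939 V.
I_D = ½ k_n V_ov² = 0.5 × 0.26 × 0.939² = 0.115 mA.

I_D = 0.115 mA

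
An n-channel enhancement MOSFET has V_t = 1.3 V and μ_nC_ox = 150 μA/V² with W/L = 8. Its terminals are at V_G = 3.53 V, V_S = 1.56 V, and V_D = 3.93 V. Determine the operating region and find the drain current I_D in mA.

Saturation; I_D = 0.269 mA

V_GS = V_G − V_S = 3.53 − 1.56 = 1.97 V; V_DS = V_D − V_S = 3.93 − 1.56 = 2.37 V.
k_n = μ_nC_ox · (W/L) = 1.2 mA/V².
V_ov = V_GS − V_t = 1.97 − 1.3 = 0.67 V.
Since V_DS = 2.37 V ≥ V_ov = 0.67 V, the device is in saturation.
I_D = ½ k_n V_ov² = 0.5 × 1.2 × 0.67² = 0.269 mA.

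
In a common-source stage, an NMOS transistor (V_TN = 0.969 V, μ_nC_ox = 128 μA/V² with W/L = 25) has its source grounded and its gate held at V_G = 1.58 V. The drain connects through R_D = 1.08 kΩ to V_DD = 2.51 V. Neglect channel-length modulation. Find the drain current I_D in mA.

I_D = 0.597 mA

V_GS = V_G = 1.58 V, so V_ov = 1.58 − 0.969 = 0.611 V.
k_n = μ_nC_ox · (W/L) = 3.2 mA/V².
Assume saturation: I_D = ½ k_n V_ov² = 0.5 × 3.2 × 0.611² = 0.597 mA, giving V_DS = V_DD − I_D R_D = 2.51 − 0.597 × 1.08 = 1.86 V.
V_DS = 1.86 V ≥ V_ov = 0.611 V, confirming saturation.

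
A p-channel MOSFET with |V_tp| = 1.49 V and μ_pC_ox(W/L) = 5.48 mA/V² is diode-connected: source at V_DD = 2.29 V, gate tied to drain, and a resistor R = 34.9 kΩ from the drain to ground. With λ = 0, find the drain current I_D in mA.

I_D = 0.0204 mA

With gate tied to drain, V_SG = V_SD ≥ V_SG − |V_tp|, so the device is in saturation.
KCL at the drain: ½ k_p (V_SG − |V_tp|)² = (V_DD − V_SG)/R.
Let x = V_SG − 1.49. Then 95.6 x² + x − 0.8 = 0, giving x = 0.0864 V (positive root), so V_SG = 1.58 V.
I_D = (V_DD − V_SG)/R = (2.29 − 1.58) / 34.9 = 0.0204 mA.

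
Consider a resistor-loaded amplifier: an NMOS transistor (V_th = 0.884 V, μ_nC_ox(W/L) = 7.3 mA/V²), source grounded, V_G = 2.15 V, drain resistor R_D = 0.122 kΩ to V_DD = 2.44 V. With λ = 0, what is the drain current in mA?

V_GS = V_G = 2.15 V, so V_ov = 2.15 − 0.884 = 1.27 V.
Assume saturation: I_D = ½ k_n V_ov² = 0.5 × 7.3 × 1.27² = 5.85 mA, giving V_DS = V_DD − I_D R_D = 2.44 − 5.85 × 0.122 = 1.73 V.
V_DS = 1.73 V ≥ V_ov = 1.27 V, confirming saturation.

I_D = 5.85 mA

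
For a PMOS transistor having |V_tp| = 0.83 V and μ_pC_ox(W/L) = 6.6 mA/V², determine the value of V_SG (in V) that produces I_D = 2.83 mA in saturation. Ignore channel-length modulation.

V_SG = 1.76 V

In saturation I_D = ½ k_p (V_SG − |V_tp|)², so V_SG − |V_tp| = √(2 I_D / k_p) = √(2 × 2.83 / 6.6) = 0.926 V.
V_SG = 0.83 + 0.926 = 1.76 V.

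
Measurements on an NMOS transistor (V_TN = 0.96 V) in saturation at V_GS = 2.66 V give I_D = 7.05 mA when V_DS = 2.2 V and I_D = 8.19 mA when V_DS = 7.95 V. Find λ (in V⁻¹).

λ = 0.0300 V⁻¹

With V_GS fixed, I_D ∝ (1 + λ V_DS) in saturation, so I_D2/I_D1 = (1 + λ V_DS2)/(1 + λ V_DS1).
8.19/7.05 = 1.162 = (1 + 7.95 λ)/(1 + 2.2 λ).
Solving: λ (I_D1 V_DS2 − I_D2 V_DS1) = I_D2 − I_D1, so λ = (8.19 − 7.05) / (7.05 × 7.95 − 8.19 × 2.2) = 1.14 / 38 = 0.03 V⁻¹.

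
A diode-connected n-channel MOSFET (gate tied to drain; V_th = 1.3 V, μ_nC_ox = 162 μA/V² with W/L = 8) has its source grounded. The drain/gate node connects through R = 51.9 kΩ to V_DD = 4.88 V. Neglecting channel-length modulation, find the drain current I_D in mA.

I_D = 0.0630 mA

With gate tied to drain, V_GS = V_DS ≥ V_GS − V_th, so the device is in saturation.
k_n = μ_nC_ox · (W/L) = 1.296 mA/V².
KCL at the drain: ½ k_n (V_GS − V_th)² = (V_DD − V_GS)/R.
Let x = V_GS − 1.3. Then 33.6 x² + x − 3.58 = 0, giving x = 0.312 V (positive root), so V_GS = 1.61 V.
I_D = (V_DD − V_GS)/R = (4.88 − 1.61) / 51.9 = 0.063 mA.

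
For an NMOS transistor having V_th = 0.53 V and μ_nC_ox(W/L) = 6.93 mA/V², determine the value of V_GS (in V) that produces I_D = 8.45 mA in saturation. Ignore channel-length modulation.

V_GS = 2.09 V

In saturation I_D = ½ k_n (V_GS − V_th)², so V_GS − V_th = √(2 I_D / k_n) = √(2 × 8.45 / 6.93) = 1.56 V.
V_GS = 0.53 + 1.56 = 2.09 V.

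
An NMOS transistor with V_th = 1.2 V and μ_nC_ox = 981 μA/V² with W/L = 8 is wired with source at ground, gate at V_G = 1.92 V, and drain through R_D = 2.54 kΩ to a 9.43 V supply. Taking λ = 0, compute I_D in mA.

I_D = 2.03 mA

V_GS = V_G = 1.92 V, so V_ov = 1.92 − 1.2 = 0.72 V.
k_n = μ_nC_ox · (W/L) = 7.848 mA/V².
Assume saturation: I_D = ½ k_n V_ov² = 0.5 × 7.848 × 0.72² = 2.03 mA, giving V_DS = V_DD − I_D R_D = 9.43 − 2.03 × 2.54 = 4.26 V.
V_DS = 4.26 V ≥ V_ov = 0.72 V, confirming saturation.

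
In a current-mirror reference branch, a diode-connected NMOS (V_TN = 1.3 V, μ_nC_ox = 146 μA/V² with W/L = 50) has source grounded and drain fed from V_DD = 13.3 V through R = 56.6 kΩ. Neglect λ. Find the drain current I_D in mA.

I_D = 0.208 mA

With gate tied to drain, V_GS = V_DS ≥ V_GS − V_TN, so the device is in saturation.
k_n = μ_nC_ox · (W/L) = 7.3 mA/V².
KCL at the drain: ½ k_n (V_GS − V_TN)² = (V_DD − V_GS)/R.
Let x = V_GS − 1.3. Then 207 x² + x − 12 = 0, giving x = 0.239 V (positive root), so V_GS = 1.54 V.
I_D = (V_DD − V_GS)/R = (13.3 − 1.54) / 56.6 = 0.208 mA.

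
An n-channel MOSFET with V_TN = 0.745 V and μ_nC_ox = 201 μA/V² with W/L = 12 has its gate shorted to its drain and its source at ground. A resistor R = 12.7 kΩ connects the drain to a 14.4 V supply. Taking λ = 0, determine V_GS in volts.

V_GS = 1.66 V

With gate tied to drain, V_GS = V_DS ≥ V_GS − V_TN, so the device is in saturation.
k_n = μ_nC_ox · (W/L) = 2.412 mA/V².
KCL at the drain: ½ k_n (V_GS − V_TN)² = (V_DD − V_GS)/R.
Let x = V_GS − 0.745. Then 15.3 x² + x − 13.66 = 0, giving x = 0.912 V (positive root), so V_GS = 1.66 V.
I_D = (V_DD − V_GS)/R = (14.4 − 1.66) / 12.7 = 1 mA.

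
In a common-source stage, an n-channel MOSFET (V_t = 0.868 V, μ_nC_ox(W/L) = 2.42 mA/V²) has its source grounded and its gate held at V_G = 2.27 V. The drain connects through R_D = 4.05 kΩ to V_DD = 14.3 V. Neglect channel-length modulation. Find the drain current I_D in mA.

V_GS = V_G = 2.27 V, so V_ov = 2.27 − 0.868 = 1.4 V.
Assume saturation: I_D = ½ k_n V_ov² = 0.5 × 2.42 × 1.4² = 2.38 mA, giving V_DS = V_DD − I_D R_D = 14.3 − 2.38 × 4.05 = 4.67 V.
V_DS = 4.67 V ≥ V_ov = 1.4 V, confirming saturation.

I_D = 2.38 mA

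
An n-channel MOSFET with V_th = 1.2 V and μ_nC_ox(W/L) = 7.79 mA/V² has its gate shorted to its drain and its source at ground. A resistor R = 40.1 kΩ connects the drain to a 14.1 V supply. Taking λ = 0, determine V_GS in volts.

With gate tied to drain, V_GS = V_DS ≥ V_GS − V_th, so the device is in saturation.
KCL at the drain: ½ k_n (V_GS − V_th)² = (V_DD − V_GS)/R.
Let x = V_GS − 1.2. Then 156 x² + x − 12.9 = 0, giving x = 0.284 V (positive root), so V_GS = 1.48 V.
I_D = (V_DD − V_GS)/R = (14.1 − 1.48) / 40.1 = 0.315 mA.

V_GS = 1.48 V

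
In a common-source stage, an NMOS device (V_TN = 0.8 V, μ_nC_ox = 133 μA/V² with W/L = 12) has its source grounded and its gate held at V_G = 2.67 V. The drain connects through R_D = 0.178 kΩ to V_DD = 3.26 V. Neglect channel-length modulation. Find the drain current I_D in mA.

I_D = 2.79 mA

V_GS = V_G = 2.67 V, so V_ov = 2.67 − 0.8 = 1.87 V.
k_n = μ_nC_ox · (W/L) = 1.596 mA/V².
Assume saturation: I_D = ½ k_n V_ov² = 0.5 × 1.596 × 1.87² = 2.79 mA, giving V_DS = V_DD − I_D R_D = 3.26 − 2.79 × 0.178 = 2.76 V.
V_DS = 2.76 V ≥ V_ov = 1.87 V, confirming saturation.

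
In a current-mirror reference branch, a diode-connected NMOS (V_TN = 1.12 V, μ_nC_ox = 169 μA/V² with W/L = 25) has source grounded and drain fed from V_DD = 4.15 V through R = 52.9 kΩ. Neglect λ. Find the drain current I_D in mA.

I_D = 0.0542 mA

With gate tied to drain, V_GS = V_DS ≥ V_GS − V_TN, so the device is in saturation.
k_n = μ_nC_ox · (W/L) = 4.225 mA/V².
KCL at the drain: ½ k_n (V_GS − V_TN)² = (V_DD − V_GS)/R.
Let x = V_GS − 1.12. Then 112 x² + x − 3.03 = 0, giving x = 0.16 V (positive root), so V_GS = 1.28 V.
I_D = (V_DD − V_GS)/R = (4.15 − 1.28) / 52.9 = 0.0542 mA.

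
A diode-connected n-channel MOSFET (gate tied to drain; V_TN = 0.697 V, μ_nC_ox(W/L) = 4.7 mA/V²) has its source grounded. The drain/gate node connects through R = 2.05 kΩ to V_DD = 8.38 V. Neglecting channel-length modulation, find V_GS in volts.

V_GS = 1.86 V

With gate tied to drain, V_GS = V_DS ≥ V_GS − V_TN, so the device is in saturation.
KCL at the drain: ½ k_n (V_GS − V_TN)² = (V_DD − V_GS)/R.
Let x = V_GS − 0.697. Then 4.82 x² + x − 7.683 = 0, giving x = 1.16 V (positive root), so V_GS = 1.86 V.
I_D = (V_DD − V_GS)/R = (8.38 − 1.86) / 2.05 = 3.18 mA.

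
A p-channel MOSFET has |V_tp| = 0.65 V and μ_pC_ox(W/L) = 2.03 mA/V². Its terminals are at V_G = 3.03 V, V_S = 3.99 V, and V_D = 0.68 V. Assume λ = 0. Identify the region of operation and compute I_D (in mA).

V_SG = V_S − V_G = 3.99 − 3.03 = 0.96 V; V_SD = V_S − V_D = 3.99 − 0.68 = 3.31 V.
V_ov = V_SG − |V_tp| = 0.96 − 0.65 = 0.31 V.
Since V_SD = 3.31 V ≥ V_ov = 0.31 V, the device is in saturation.
I_D = ½ k_p V_ov² = 0.5 × 2.03 × 0.31² = 0.0975 mA.

Saturation; I_D = 0.0975 mA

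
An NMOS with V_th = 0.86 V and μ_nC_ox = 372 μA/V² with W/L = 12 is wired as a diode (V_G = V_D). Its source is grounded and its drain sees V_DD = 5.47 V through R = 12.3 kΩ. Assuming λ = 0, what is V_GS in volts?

V_GS = 1.25 V

With gate tied to drain, V_GS = V_DS ≥ V_GS − V_th, so the device is in saturation.
k_n = μ_nC_ox · (W/L) = 4.464 mA/V².
KCL at the drain: ½ k_n (V_GS − V_th)² = (V_DD − V_GS)/R.
Let x = V_GS − 0.86. Then 27.5 x² + x − 4.61 = 0, giving x = 0.392 V (positive root), so V_GS = 1.25 V.
I_D = (V_DD − V_GS)/R = (5.47 − 1.25) / 12.3 = 0.343 mA.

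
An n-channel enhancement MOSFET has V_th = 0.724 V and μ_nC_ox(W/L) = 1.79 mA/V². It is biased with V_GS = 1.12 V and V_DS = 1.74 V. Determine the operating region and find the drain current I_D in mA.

Saturation; I_D = 0.140 mA

V_ov = V_GS − V_th = 1.12 − 0.724 = 0.396 V.
Since V_DS = 1.74 V ≥ V_ov = 0.396 V, the device is in saturation.
I_D = ½ k_n V_ov² = 0.5 × 1.79 × 0.396² = 0.14 mA.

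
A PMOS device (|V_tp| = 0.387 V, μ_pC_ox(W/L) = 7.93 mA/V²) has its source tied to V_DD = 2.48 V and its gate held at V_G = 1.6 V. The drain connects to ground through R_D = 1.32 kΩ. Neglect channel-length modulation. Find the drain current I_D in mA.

I_D = 0.964 mA

V_SG = V_DD − V_G = 2.48 − 1.6 = 0.88 V, so V_ov = 0.88 − 0.387 = 0.493 V.
Assume saturation: I_D = ½ k_p V_ov² = 0.5 × 7.93 × 0.493² = 0.964 mA, giving V_SD = V_DD − I_D R_D = 2.48 − 0.964 × 1.32 = 1.21 V.
V_SD = 1.21 V ≥ V_ov = 0.493 V, confirming saturation.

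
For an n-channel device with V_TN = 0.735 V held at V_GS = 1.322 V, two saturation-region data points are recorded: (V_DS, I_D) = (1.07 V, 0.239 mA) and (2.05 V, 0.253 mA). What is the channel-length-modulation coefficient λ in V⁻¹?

λ = 0.0639 V⁻¹

With V_GS fixed, I_D ∝ (1 + λ V_DS) in saturation, so I_D2/I_D1 = (1 + λ V_DS2)/(1 + λ V_DS1).
0.253/0.239 = 1.059 = (1 + 2.05 λ)/(1 + 1.07 λ).
Solving: λ (I_D1 V_DS2 − I_D2 V_DS1) = I_D2 − I_D1, so λ = (0.253 − 0.239) / (0.239 × 2.05 − 0.253 × 1.07) = 0.014 / 0.219 = 0.0639 V⁻¹.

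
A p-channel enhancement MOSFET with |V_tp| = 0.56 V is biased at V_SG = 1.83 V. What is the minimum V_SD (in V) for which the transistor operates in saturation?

V_SD,sat = 1.27 V

The boundary between triode and saturation is V_SD = V_SG − |V_tp| = V_ov.
V_ov = 1.83 − 0.56 = 1.27 V.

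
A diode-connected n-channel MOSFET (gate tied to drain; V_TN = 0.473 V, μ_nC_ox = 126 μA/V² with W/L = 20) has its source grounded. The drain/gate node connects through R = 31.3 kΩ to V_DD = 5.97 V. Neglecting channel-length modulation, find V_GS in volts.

V_GS = 0.834 V

With gate tied to drain, V_GS = V_DS ≥ V_GS − V_TN, so the device is in saturation.
k_n = μ_nC_ox · (W/L) = 2.52 mA/V².
KCL at the drain: ½ k_n (V_GS − V_TN)² = (V_DD − V_GS)/R.
Let x = V_GS − 0.473. Then 39.4 x² + x − 5.497 = 0, giving x = 0.361 V (positive root), so V_GS = 0.834 V.
I_D = (V_DD − V_GS)/R = (5.97 − 0.834) / 31.3 = 0.164 mA.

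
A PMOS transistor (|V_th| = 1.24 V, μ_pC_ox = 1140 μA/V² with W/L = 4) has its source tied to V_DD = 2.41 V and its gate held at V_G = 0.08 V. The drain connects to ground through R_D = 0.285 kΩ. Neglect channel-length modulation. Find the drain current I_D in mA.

I_D = 2.71 mA

V_SG = V_DD − V_G = 2.41 − 0.08 = 2.33 V, so V_ov = 2.33 − 1.24 = 1.09 V.
k_p = μ_pC_ox · (W/L) = 4.56 mA/V².
Assume saturation: I_D = ½ k_p V_ov² = 0.5 × 4.56 × 1.09² = 2.71 mA, giving V_SD = V_DD − I_D R_D = 2.41 − 2.71 × 0.285 = 1.64 V.
V_SD = 1.64 V ≥ V_ov = 1.09 V, confirming saturation.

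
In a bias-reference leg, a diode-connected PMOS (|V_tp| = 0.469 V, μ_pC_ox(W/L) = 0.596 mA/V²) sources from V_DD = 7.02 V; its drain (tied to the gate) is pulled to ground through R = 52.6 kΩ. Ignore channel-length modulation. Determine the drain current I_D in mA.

With gate tied to drain, V_SG = V_SD ≥ V_SG − |V_tp|, so the device is in saturation.
KCL at the drain: ½ k_p (V_SG − |V_tp|)² = (V_DD − V_SG)/R.
Let x = V_SG − 0.469. Then 15.7 x² + x − 6.551 = 0, giving x = 0.615 V (positive root), so V_SG = 1.08 V.
I_D = (V_DD − V_SG)/R = (7.02 − 1.08) / 52.6 = 0.113 mA.

I_D = 0.113 mA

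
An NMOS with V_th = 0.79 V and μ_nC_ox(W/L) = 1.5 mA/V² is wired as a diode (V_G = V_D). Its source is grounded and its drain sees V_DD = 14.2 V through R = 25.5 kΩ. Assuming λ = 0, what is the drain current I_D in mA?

With gate tied to drain, V_GS = V_DS ≥ V_GS − V_th, so the device is in saturation.
KCL at the drain: ½ k_n (V_GS − V_th)² = (V_DD − V_GS)/R.
Let x = V_GS − 0.79. Then 19.1 x² + x − 13.41 = 0, giving x = 0.812 V (positive root), so V_GS = 1.6 V.
I_D = (V_DD − V_GS)/R = (14.2 − 1.6) / 25.5 = 0.494 mA.

I_D = 0.494 mA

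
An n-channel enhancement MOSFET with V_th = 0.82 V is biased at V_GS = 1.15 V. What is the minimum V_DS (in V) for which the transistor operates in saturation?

V_DS,sat = 0.330 V

The boundary between triode and saturation is V_DS = V_GS − V_th = V_ov.
V_ov = 1.15 − 0.82 = 0.33 V.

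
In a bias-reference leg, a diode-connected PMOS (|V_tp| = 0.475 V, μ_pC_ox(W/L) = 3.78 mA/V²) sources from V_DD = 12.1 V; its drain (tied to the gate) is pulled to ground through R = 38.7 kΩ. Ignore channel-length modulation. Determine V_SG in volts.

V_SG = 0.867 V

With gate tied to drain, V_SG = V_SD ≥ V_SG − |V_tp|, so the device is in saturation.
KCL at the drain: ½ k_p (V_SG − |V_tp|)² = (V_DD − V_SG)/R.
Let x = V_SG − 0.475. Then 73.1 x² + x − 11.62 = 0, giving x = 0.392 V (positive root), so V_SG = 0.867 V.
I_D = (V_DD − V_SG)/R = (12.1 − 0.867) / 38.7 = 0.29 mA.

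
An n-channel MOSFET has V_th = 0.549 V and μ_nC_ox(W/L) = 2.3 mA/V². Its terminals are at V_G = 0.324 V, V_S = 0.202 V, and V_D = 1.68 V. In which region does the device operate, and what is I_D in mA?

Cutoff; I_D = 0 mA

V_GS = V_G − V_S = 0.324 − 0.202 = 0.122 V; V_DS = V_D − V_S = 1.68 − 0.202 = 1.48 V.
V_GS = 0.122 V < V_th = 0.549 V, so the transistor is in cutoff.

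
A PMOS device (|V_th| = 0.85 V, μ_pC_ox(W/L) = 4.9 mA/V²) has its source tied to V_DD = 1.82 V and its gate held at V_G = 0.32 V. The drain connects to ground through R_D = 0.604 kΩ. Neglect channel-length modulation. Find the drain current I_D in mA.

I_D = 1.04 mA

V_SG = V_DD − V_G = 1.82 − 0.32 = 1.5 V, so V_ov = 1.5 − 0.85 = 0.65 V.
Assume saturation: I_D = ½ k_p V_ov² = 0.5 × 4.9 × 0.65² = 1.04 mA, giving V_SD = V_DD − I_D R_D = 1.82 − 1.04 × 0.604 = 1.19 V.
V_SD = 1.19 V ≥ V_ov = 0.65 V, confirming saturation.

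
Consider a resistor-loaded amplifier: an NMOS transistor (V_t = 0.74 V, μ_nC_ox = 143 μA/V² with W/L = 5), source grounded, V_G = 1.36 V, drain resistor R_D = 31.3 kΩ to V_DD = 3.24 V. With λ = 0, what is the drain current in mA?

I_D = 0.0947 mA

V_GS = V_G = 1.36 V, so V_ov = 1.36 − 0.74 = 0.62 V.
k_n = μ_nC_ox · (W/L) = 0.715 mA/V².
Assume saturation: I_D = ½ k_n V_ov² = 0.5 × 0.715 × 0.62² = 0.137 mA, giving V_DS = V_DD − I_D R_D = 3.24 − 0.137 × 31.3 = -1.06 V.
But -1.06 V < V_ov = 0.62 V, so the device is actually in triode.
In triode I_D = k_n[V_ov V_DS − ½ V_DS²] and I_D = (V_DD − V_DS)/R_D. Equating: 11.2 V_DS² − 14.88 V_DS + 3.24 = 0, giving V_DS = 0.274 V (the root below V_ov).
I_D = (3.24 − 0.274) / 31.3 = 0.0947 mA.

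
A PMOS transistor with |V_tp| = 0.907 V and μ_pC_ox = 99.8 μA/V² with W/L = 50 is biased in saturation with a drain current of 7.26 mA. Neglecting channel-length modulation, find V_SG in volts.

V_SG = 2.61 V

k_p = μ_pC_ox · (W/L) = 4.99 mA/V².
In saturation I_D = ½ k_p (V_SG − |V_tp|)², so V_SG − |V_tp| = √(2 I_D / k_p) = √(2 × 7.26 / 4.99) = 1.71 V.
V_SG = 0.907 + 1.71 = 2.61 V.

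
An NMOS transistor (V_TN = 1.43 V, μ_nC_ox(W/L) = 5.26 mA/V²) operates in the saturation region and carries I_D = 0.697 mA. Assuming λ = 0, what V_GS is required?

V_GS = 1.94 V

In saturation I_D = ½ k_n (V_GS − V_TN)², so V_GS − V_TN = √(2 I_D / k_n) = √(2 × 0.697 / 5.26) = 0.515 V.
V_GS = 1.43 + 0.515 = 1.94 V.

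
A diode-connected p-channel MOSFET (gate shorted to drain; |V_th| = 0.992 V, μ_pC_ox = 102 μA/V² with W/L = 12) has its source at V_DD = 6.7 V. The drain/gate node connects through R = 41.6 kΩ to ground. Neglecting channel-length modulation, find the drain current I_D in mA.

With gate tied to drain, V_SG = V_SD ≥ V_SG − |V_th|, so the device is in saturation.
k_p = μ_pC_ox · (W/L) = 1.224 mA/V².
KCL at the drain: ½ k_p (V_SG − |V_th|)² = (V_DD − V_SG)/R.
Let x = V_SG − 0.992. Then 25.5 x² + x − 5.708 = 0, giving x = 0.454 V (positive root), so V_SG = 1.45 V.
I_D = (V_DD − V_SG)/R = (6.7 − 1.45) / 41.6 = 0.126 mA.

I_D = 0.126 mA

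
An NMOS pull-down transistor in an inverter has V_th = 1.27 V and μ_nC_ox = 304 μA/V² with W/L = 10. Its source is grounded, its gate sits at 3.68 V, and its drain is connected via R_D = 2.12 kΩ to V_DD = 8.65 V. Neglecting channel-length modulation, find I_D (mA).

I_D = 3.80 mA

V_GS = V_G = 3.68 V, so V_ov = 3.68 − 1.27 = 2.41 V.
k_n = μ_nC_ox · (W/L) = 3.04 mA/V².
Assume saturation: I_D = ½ k_n V_ov² = 0.5 × 3.04 × 2.41² = 8.83 mA, giving V_DS = V_DD − I_D R_D = 8.65 − 8.83 × 2.12 = -10.1 V.
But -10.1 V < V_ov = 2.41 V, so the device is actually in triode.
In triode I_D = k_n[V_ov V_DS − ½ V_DS²] and I_D = (V_DD − V_DS)/R_D. Equating: 3.22 V_DS² − 16.53 V_DS + 8.65 = 0, giving V_DS = 0.591 V (the root below V_ov).
I_D = (8.65 − 0.591) / 2.12 = 3.8 mA.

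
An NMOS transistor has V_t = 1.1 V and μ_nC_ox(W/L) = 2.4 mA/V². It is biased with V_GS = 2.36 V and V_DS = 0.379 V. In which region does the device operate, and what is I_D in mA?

Triode; I_D = 0.974 mA

V_ov = V_GS − V_t = 2.36 − 1.1 = 1.26 V.
Since V_DS = 0.379 V < V_ov = 1.26 V, the device is in the triode region.
I_D = k_n [V_ov · V_DS − ½ V_DS²] = 2.4 × [1.26 × 0.379 − 0.5 × 0.379²] = 0.974 mA.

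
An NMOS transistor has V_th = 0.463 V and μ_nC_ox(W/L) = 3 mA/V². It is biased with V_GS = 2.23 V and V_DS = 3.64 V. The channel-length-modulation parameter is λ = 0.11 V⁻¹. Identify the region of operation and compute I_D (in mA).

Saturation; I_D = 6.56 mA

V_ov = V_GS − V_th = 2.23 − 0.463 = 1.77 V.
Since V_DS = 3.64 V ≥ V_ov = 1.77 V, the device is in saturation.
I_D = ½ k_n V_ov² (1 + λ V_DS) = 0.5 × 3 × 1.77² × (1 + 0.11 × 3.64) = 6.56 mA.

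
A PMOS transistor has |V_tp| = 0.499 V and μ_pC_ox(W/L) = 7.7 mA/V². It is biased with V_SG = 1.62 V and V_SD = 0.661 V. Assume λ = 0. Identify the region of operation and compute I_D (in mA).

V_ov = V_SG − |V_tp| = 1.62 − 0.499 = 1.12 V.
Since V_SD = 0.661 V < V_ov = 1.12 V, the device is in the triode region.
I_D = k_p [V_ov · V_SD − ½ V_SD²] = 7.7 × [1.12 × 0.661 − 0.5 × 0.661²] = 4.02 mA.

Triode; I_D = 4.02 mA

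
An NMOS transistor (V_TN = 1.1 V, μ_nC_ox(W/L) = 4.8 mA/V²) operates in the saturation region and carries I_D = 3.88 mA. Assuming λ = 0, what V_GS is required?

V_GS = 2.37 V

In saturation I_D = ½ k_n (V_GS − V_TN)², so V_GS − V_TN = √(2 I_D / k_n) = √(2 × 3.88 / 4.8) = 1.27 V.
V_GS = 1.1 + 1.27 = 2.37 V.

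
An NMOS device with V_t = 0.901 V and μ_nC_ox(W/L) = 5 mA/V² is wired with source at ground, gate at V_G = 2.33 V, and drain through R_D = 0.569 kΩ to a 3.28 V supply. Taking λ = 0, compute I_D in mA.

V_GS = V_G = 2.33 V, so V_ov = 2.33 − 0.901 = 1.43 V.
Assume saturation: I_D = ½ k_n V_ov² = 0.5 × 5 × 1.43² = 5.11 mA, giving V_DS = V_DD − I_D R_D = 3.28 − 5.11 × 0.569 = 0.375 V.
But 0.375 V < V_ov = 1.43 V, so the device is actually in triode.
In triode I_D = k_n[V_ov V_DS − ½ V_DS²] and I_D = (V_DD − V_DS)/R_D. Equating: 1.42 V_DS² − 5.066 V_DS + 3.28 = 0, giving V_DS = 0.851 V (the root below V_ov).
I_D = (3.28 − 0.851) / 0.569 = 4.27 mA.

I_D = 4.27 mA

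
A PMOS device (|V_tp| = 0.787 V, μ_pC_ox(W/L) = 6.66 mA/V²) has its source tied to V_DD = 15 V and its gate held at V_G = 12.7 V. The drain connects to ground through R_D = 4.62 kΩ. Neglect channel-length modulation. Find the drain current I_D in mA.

I_D = 3.17 mA

V_SG = V_DD − V_G = 15 − 12.7 = 2.3 V, so V_ov = 2.3 − 0.787 = 1.51 V.
Assume saturation: I_D = ½ k_p V_ov² = 0.5 × 6.66 × 1.51² = 7.62 mA, giving V_SD = V_DD − I_D R_D = 15 − 7.62 × 4.62 = -20.2 V.
But -20.2 V < V_ov = 1.51 V, so the device is actually in triode.
In triode I_D = k_p[V_ov V_SD − ½ V_SD²] and I_D = (V_DD − V_SD)/R_D. Equating: 15.4 V_SD² − 47.55 V_SD + 15 = 0, giving V_SD = 0.357 V (the root below V_ov).
I_D = (15 − 0.357) / 4.62 = 3.17 mA.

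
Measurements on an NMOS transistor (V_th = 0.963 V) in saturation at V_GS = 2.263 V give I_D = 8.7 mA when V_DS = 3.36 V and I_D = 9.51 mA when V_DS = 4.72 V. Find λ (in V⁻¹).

With V_GS fixed, I_D ∝ (1 + λ V_DS) in saturation, so I_D2/I_D1 = (1 + λ V_DS2)/(1 + λ V_DS1).
9.51/8.7 = 1.093 = (1 + 4.72 λ)/(1 + 3.36 λ).
Solving: λ (I_D1 V_DS2 − I_D2 V_DS1) = I_D2 − I_D1, so λ = (9.51 − 8.7) / (8.7 × 4.72 − 9.51 × 3.36) = 0.81 / 9.11 = 0.0889 V⁻¹.

λ = 0.0889 V⁻¹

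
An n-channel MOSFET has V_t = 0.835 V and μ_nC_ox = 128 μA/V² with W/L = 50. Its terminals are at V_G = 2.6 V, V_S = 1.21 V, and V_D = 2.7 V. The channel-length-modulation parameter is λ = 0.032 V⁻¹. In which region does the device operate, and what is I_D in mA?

V_GS = V_G − V_S = 2.6 − 1.21 = 1.39 V; V_DS = V_D − V_S = 2.7 − 1.21 = 1.49 V.
k_n = μ_nC_ox · (W/L) = 6.4 mA/V².
V_ov = V_GS − V_t = 1.39 − 0.835 = 0.555 V.
Since V_DS = 1.49 V ≥ V_ov = 0.555 V, the device is in saturation.
I_D = ½ k_n V_ov² (1 + λ V_DS) = 0.5 × 6.4 × 0.555² × (1 + 0.032 × 1.49) = 1.03 mA.

Saturation; I_D = 1.03 mA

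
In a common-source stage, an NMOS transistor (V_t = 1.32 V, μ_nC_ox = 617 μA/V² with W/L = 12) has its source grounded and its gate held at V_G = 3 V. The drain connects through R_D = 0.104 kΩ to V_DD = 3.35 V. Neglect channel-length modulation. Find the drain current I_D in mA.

V_GS = V_G = 3 V, so V_ov = 3 − 1.32 = 1.68 V.
k_n = μ_nC_ox · (W/L) = 7.404 mA/V².
Assume saturation: I_D = ½ k_n V_ov² = 0.5 × 7.404 × 1.68² = 10.4 mA, giving V_DS = V_DD − I_D R_D = 3.35 − 10.4 × 0.104 = 2.26 V.
V_DS = 2.26 V ≥ V_ov = 1.68 V, confirming saturation.

I_D = 10.4 mA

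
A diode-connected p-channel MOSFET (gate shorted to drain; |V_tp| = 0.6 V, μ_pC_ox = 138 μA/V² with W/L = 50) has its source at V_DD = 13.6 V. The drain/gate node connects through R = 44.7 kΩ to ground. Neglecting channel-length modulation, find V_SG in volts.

With gate tied to drain, V_SG = V_SD ≥ V_SG − |V_tp|, so the device is in saturation.
k_p = μ_pC_ox · (W/L) = 6.9 mA/V².
KCL at the drain: ½ k_p (V_SG − |V_tp|)² = (V_DD − V_SG)/R.
Let x = V_SG − 0.6. Then 154 x² + x − 13 = 0, giving x = 0.287 V (positive root), so V_SG = 0.887 V.
I_D = (V_DD − V_SG)/R = (13.6 − 0.887) / 44.7 = 0.284 mA.

V_SG = 0.887 V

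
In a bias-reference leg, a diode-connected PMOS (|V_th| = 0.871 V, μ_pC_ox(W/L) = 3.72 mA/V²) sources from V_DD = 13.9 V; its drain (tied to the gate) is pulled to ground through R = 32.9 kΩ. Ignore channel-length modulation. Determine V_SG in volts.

V_SG = 1.32 V

With gate tied to drain, V_SG = V_SD ≥ V_SG − |V_th|, so the device is in saturation.
KCL at the drain: ½ k_p (V_SG − |V_th|)² = (V_DD − V_SG)/R.
Let x = V_SG − 0.871. Then 61.2 x² + x − 13.03 = 0, giving x = 0.453 V (positive root), so V_SG = 1.32 V.
I_D = (V_DD − V_SG)/R = (13.9 − 1.32) / 32.9 = 0.382 mA.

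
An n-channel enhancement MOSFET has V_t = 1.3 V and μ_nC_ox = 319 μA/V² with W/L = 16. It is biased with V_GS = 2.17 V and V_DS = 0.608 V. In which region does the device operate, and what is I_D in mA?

Triode; I_D = 1.76 mA

k_n = μ_nC_ox · (W/L) = 5.104 mA/V².
V_ov = V_GS − V_t = 2.17 − 1.3 = 0.87 V.
Since V_DS = 0.608 V < V_ov = 0.87 V, the device is in the triode region.
I_D = k_n [V_ov · V_DS − ½ V_DS²] = 5.104 × [0.87 × 0.608 − 0.5 × 0.608²] = 1.76 mA.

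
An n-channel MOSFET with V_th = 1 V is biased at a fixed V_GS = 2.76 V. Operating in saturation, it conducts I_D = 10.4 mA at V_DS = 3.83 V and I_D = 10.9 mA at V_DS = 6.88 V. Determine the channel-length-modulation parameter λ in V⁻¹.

With V_GS fixed, I_D ∝ (1 + λ V_DS) in saturation, so I_D2/I_D1 = (1 + λ V_DS2)/(1 + λ V_DS1).
10.9/10.4 = 1.048 = (1 + 6.88 λ)/(1 + 3.83 λ).
Solving: λ (I_D1 V_DS2 − I_D2 V_DS1) = I_D2 − I_D1, so λ = (10.9 − 10.4) / (10.4 × 6.88 − 10.9 × 3.83) = 0.5 / 29.8 = 0.0168 V⁻¹.

λ = 0.0168 V⁻¹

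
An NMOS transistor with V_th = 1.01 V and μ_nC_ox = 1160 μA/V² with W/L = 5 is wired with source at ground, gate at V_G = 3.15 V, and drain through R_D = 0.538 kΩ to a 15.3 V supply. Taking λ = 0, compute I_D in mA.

I_D = 13.3 mA

V_GS = V_G = 3.15 V, so V_ov = 3.15 − 1.01 = 2.14 V.
k_n = μ_nC_ox · (W/L) = 5.8 mA/V².
Assume saturation: I_D = ½ k_n V_ov² = 0.5 × 5.8 × 2.14² = 13.3 mA, giving V_DS = V_DD − I_D R_D = 15.3 − 13.3 × 0.538 = 8.15 V.
V_DS = 8.15 V ≥ V_ov = 2.14 V, confirming saturation.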